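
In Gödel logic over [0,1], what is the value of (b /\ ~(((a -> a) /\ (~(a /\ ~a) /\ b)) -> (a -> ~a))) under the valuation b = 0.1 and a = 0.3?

(a -> a): 0.3 ≤ 0.3, so result = 1
~a: Gödel ¬ of 0.3 = 0 (operand ≠ 0)
(a /\ ~a) = min(0.3, 0) = 0
~(a /\ ~a): Gödel ¬ of 0 = 1 (operand is 0)
(~(a /\ ~a) /\ b) = min(1, 0.1) = 0.1
((a -> a) /\ (~(a /\ ~a) /\ b)) = min(1, 0.1) = 0.1
~a: Gödel ¬ of 0.3 = 0 (operand ≠ 0)
(a -> ~a): 0.3 > 0, so result = 0
(((a -> a) /\ (~(a /\ ~a) /\ b)) -> (a -> ~a)): 0.1 > 0, so result = 0
~(((a -> a) /\ (~(a /\ ~a) /\ b)) -> (a -> ~a)): Gödel ¬ of 0 = 1 (operand is 0)
(b /\ ~(((a -> a) /\ (~(a /\ ~a) /\ b)) -> (a -> ~a))) = min(0.1, 1) = 0.1

0.10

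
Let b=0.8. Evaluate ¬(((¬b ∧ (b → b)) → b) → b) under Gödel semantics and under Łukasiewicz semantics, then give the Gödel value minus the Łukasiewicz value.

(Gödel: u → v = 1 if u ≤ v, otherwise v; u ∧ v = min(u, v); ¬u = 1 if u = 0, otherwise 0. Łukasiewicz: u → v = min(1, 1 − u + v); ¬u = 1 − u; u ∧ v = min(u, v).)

Gödel evaluation:
  ¬b: Gödel ¬ of 0.8 = 0 (operand ≠ 0)
  (b → b): 0.8 ≤ 0.8, so result = 1
  (¬b ∧ (b → b)) = min(0, 1) = 0
  ((¬b ∧ (b → b)) → b): 0 ≤ 0.8, so result = 1
  (((¬b ∧ (b → b)) → b) → b): 1 > 0.8, so result = 0.8
  ¬(((¬b ∧ (b → b)) → b) → b): Gödel ¬ of 0.8 = 0 (operand ≠ 0)
  Gödel value = 0
Łukasiewicz evaluation:
  ¬b: Łukasiewicz ¬ gives 1 − 0.8 = 0.2
  (b → b): min(1, 1 − 0.8 + 0.8) = 1
  (¬b ∧ (b → b)) = min(0.2, 1) = 0.2
  ((¬b ∧ (b → b)) → b): min(1, 1 − 0.2 + 0.8) = 1
  (((¬b ∧ (b → b)) → b) → b): min(1, 1 − 1 + 0.8) = 0.8
  ¬(((¬b ∧ (b → b)) → b) → b): Łukasiewicz ¬ gives 1 − 0.8 = 0.2
  Łukasiewicz value = 0.2
Difference: 0 − 0.2 = -0.20

-0.20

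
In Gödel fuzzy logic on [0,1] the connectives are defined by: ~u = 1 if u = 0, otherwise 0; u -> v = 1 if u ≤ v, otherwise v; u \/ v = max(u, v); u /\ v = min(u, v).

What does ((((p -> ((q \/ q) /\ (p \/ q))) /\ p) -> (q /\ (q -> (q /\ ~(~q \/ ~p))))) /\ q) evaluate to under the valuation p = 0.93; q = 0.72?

(q \/ q) = max(0.72, 0.72) = 0.72
(p \/ q) = max(0.93, 0.72) = 0.93
((q \/ q) /\ (p \/ q)) = min(0.72, 0.93) = 0.72
(p -> ((q \/ q) /\ (p \/ q))): 0.93 > 0.72, so result = 0.72
((p -> ((q \/ q) /\ (p \/ q))) /\ p) = min(0.72, 0.93) = 0.72
~q: Gödel ¬ of 0.72 = 0 (operand ≠ 0)
~p: Gödel ¬ of 0.93 = 0 (operand ≠ 0)
(~q \/ ~p) = max(0, 0) = 0
~(~q \/ ~p): Gödel ¬ of 0 = 1 (operand is 0)
(q /\ ~(~q \/ ~p)) = min(0.72, 1) = 0.72
(q -> (q /\ ~(~q \/ ~p))): 0.72 ≤ 0.72, so result = 1
(q /\ (q -> (q /\ ~(~q \/ ~p)))) = min(0.72, 1) = 0.72
(((p -> ((q \/ q) /\ (p \/ q))) /\ p) -> (q /\ (q -> (q /\ ~(~q \/ ~p))))): 0.72 ≤ 0.72, so result = 1
((((p -> ((q \/ q) /\ (p \/ q))) /\ p) -> (q /\ (q -> (q /\ ~(~q \/ ~p))))) /\ q) = min(1, 0.72) = 0.72

0.72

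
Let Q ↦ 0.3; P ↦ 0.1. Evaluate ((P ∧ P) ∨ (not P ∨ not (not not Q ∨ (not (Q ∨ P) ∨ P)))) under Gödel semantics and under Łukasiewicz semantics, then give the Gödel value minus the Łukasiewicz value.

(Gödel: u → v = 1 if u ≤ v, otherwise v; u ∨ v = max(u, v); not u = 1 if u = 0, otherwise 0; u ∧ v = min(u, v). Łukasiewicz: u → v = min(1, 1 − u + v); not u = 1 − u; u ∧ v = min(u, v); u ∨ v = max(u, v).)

-0.80

Gödel evaluation:
  (P ∧ P) = min(0.1, 0.1) = 0.1
  not P: Gödel ¬ of 0.1 = 0 (operand ≠ 0)
  not Q: Gödel ¬ of 0.3 = 0 (operand ≠ 0)
  not not Q: Gödel ¬ of 0 = 1 (operand is 0)
  (Q ∨ P) = max(0.3, 0.1) = 0.3
  not (Q ∨ P): Gödel ¬ of 0.3 = 0 (operand ≠ 0)
  (not (Q ∨ P) ∨ P) = max(0, 0.1) = 0.1
  (not not Q ∨ (not (Q ∨ P) ∨ P)) = max(1, 0.1) = 1
  not (not not Q ∨ (not (Q ∨ P) ∨ P)): Gödel ¬ of 1 = 0 (operand ≠ 0)
  (not P ∨ not (not not Q ∨ (not (Q ∨ P) ∨ P))) = max(0, 0) = 0
  ((P ∧ P) ∨ (not P ∨ not (not not Q ∨ (not (Q ∨ P) ∨ P)))) = max(0.1, 0) = 0.1
  Gödel value = 0.1
Łukasiewicz evaluation:
  (P ∧ P) = min(0.1, 0.1) = 0.1
  not P: Łukasiewicz ¬ gives 1 − 0.1 = 0.9
  not Q: Łukasiewicz ¬ gives 1 − 0.3 = 0.7
  not not Q: Łukasiewicz ¬ gives 1 − 0.7 = 0.3
  (Q ∨ P) = max(0.3, 0.1) = 0.3
  not (Q ∨ P): Łukasiewicz ¬ gives 1 − 0.3 = 0.7
  (not (Q ∨ P) ∨ P) = max(0.7, 0.1) = 0.7
  (not not Q ∨ (not (Q ∨ P) ∨ P)) = max(0.3, 0.7) = 0.7
  not (not not Q ∨ (not (Q ∨ P) ∨ P)): Łukasiewicz ¬ gives 1 − 0.7 = 0.3
  (not P ∨ not (not not Q ∨ (not (Q ∨ P) ∨ P))) = max(0.9, 0.3) = 0.9
  ((P ∧ P) ∨ (not P ∨ not (not not Q ∨ (not (Q ∨ P) ∨ P)))) = max(0.1, 0.9) = 0.9
  Łukasiewicz value = 0.9
Difference: 0.1 − 0.9 = -0.80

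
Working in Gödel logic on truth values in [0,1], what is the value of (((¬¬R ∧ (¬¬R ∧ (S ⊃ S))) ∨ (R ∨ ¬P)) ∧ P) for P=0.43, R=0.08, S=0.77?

0.43

¬R: Gödel ¬ of 0.08 = 0 (operand ≠ 0)
¬¬R: Gödel ¬ of 0 = 1 (operand is 0)
¬R: Gödel ¬ of 0.08 = 0 (operand ≠ 0)
¬¬R: Gödel ¬ of 0 = 1 (operand is 0)
(S ⊃ S): 0.77 ≤ 0.77, so result = 1
(¬¬R ∧ (S ⊃ S)) = min(1, 1) = 1
(¬¬R ∧ (¬¬R ∧ (S ⊃ S))) = min(1, 1) = 1
¬P: Gödel ¬ of 0.43 = 0 (operand ≠ 0)
(R ∨ ¬P) = max(0.08, 0) = 0.08
((¬¬R ∧ (¬¬R ∧ (S ⊃ S))) ∨ (R ∨ ¬P)) = max(1, 0.08) = 1
(((¬¬R ∧ (¬¬R ∧ (S ⊃ S))) ∨ (R ∨ ¬P)) ∧ P) = min(1, 0.43) = 0.43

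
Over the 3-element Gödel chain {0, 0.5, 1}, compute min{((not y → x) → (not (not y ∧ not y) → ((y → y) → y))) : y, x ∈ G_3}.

The minimum is attained at y = 0.5, x = 0:
  not y: Gödel ¬ of 0.5 = 0 (operand ≠ 0)
  (not y → x): 0 ≤ 0, so result = 1
  not y: Gödel ¬ of 0.5 = 0 (operand ≠ 0)
  not y: Gödel ¬ of 0.5 = 0 (operand ≠ 0)
  (not y ∧ not y) = min(0, 0) = 0
  not (not y ∧ not y): Gödel ¬ of 0 = 1 (operand is 0)
  (y → y): 0.5 ≤ 0.5, so result = 1
  ((y → y) → y): 1 > 0.5, so result = 0.5
  (not (not y ∧ not y) → ((y → y) → y)): 1 > 0.5, so result = 0.5
  ((not y → x) → (not (not y ∧ not y) → ((y → y) → y))): 1 > 0.5, so result = 0.5
Checking all 9 assignments confirms none give a value below 0.50.

0.50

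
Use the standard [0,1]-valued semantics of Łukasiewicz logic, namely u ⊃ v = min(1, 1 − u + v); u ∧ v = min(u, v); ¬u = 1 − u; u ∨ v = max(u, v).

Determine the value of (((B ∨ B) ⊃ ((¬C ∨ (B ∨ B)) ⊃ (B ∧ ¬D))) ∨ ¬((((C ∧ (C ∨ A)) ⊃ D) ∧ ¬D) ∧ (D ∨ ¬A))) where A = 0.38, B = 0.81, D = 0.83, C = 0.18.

(B ∨ B) = max(0.81, 0.81) = 0.81
¬C: Łukasiewicz ¬ gives 1 − 0.18 = 0.82
(B ∨ B) = max(0.81, 0.81) = 0.81
(¬C ∨ (B ∨ B)) = max(0.82, 0.81) = 0.82
¬D: Łukasiewicz ¬ gives 1 − 0.83 = 0.17
(B ∧ ¬D) = min(0.81, 0.17) = 0.17
((¬C ∨ (B ∨ B)) ⊃ (B ∧ ¬D)): min(1, 1 − 0.82 + 0.17) = 0.35
((B ∨ B) ⊃ ((¬C ∨ (B ∨ B)) ⊃ (B ∧ ¬D))): min(1, 1 − 0.81 + 0.35) = 0.54
(C ∨ A) = max(0.18, 0.38) = 0.38
(C ∧ (C ∨ A)) = min(0.18, 0.38) = 0.18
((C ∧ (C ∨ A)) ⊃ D): min(1, 1 − 0.18 + 0.83) = 1
¬D: Łukasiewicz ¬ gives 1 − 0.83 = 0.17
(((C ∧ (C ∨ A)) ⊃ D) ∧ ¬D) = min(1, 0.17) = 0.17
¬A: Łukasiewicz ¬ gives 1 − 0.38 = 0.62
(D ∨ ¬A) = max(0.83, 0.62) = 0.83
((((C ∧ (C ∨ A)) ⊃ D) ∧ ¬D) ∧ (D ∨ ¬A)) = min(0.17, 0.83) = 0.17
¬((((C ∧ (C ∨ A)) ⊃ D) ∧ ¬D) ∧ (D ∨ ¬A)): Łukasiewicz ¬ gives 1 − 0.17 = 0.83
(((B ∨ B) ⊃ ((¬C ∨ (B ∨ B)) ⊃ (B ∧ ¬D))) ∨ ¬((((C ∧ (C ∨ A)) ⊃ D) ∧ ¬D) ∧ (D ∨ ¬A))) = max(0.54, 0.83) = 0.83

0.83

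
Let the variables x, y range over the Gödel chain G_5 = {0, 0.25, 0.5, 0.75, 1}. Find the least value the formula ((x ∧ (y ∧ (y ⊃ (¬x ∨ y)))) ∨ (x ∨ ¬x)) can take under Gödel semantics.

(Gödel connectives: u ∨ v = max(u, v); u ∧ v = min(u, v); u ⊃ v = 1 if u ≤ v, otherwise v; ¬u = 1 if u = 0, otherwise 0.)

0.25

The minimum is attained at x = 0.25, y = 0:
  ¬x: Gödel ¬ of 0.25 = 0 (operand ≠ 0)
  (¬x ∨ y) = max(0, 0) = 0
  (y ⊃ (¬x ∨ y)): 0 ≤ 0, so result = 1
  (y ∧ (y ⊃ (¬x ∨ y))) = min(0, 1) = 0
  (x ∧ (y ∧ (y ⊃ (¬x ∨ y)))) = min(0.25, 0) = 0
  ¬x: Gödel ¬ of 0.25 = 0 (operand ≠ 0)
  (x ∨ ¬x) = max(0.25, 0) = 0.25
  ((x ∧ (y ∧ (y ⊃ (¬x ∨ y)))) ∨ (x ∨ ¬x)) = max(0, 0.25) = 0.25
Checking all 25 assignments confirms none give a value below 0.25.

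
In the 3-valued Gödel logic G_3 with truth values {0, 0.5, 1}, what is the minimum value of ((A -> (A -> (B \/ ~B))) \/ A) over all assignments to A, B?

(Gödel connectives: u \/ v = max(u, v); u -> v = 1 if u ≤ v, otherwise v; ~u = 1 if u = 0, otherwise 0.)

Every assignment gives 1. For instance at A = 0, B = 0:
  ~B: Gödel ¬ of 0 = 1 (operand is 0)
  (B \/ ~B) = max(0, 1) = 1
  (A -> (B \/ ~B)): 0 ≤ 1, so result = 1
  (A -> (A -> (B \/ ~B))): 0 ≤ 1, so result = 1
  ((A -> (A -> (B \/ ~B))) \/ A) = max(1, 0) = 1
All 9 assignments give value 1 — the formula is a G_3-tautology.

1.00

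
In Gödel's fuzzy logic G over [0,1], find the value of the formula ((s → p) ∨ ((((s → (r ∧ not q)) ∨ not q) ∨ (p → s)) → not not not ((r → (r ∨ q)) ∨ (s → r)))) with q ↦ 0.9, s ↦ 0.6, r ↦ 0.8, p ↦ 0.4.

0.40

(s → p): 0.6 > 0.4, so result = 0.4
not q: Gödel ¬ of 0.9 = 0 (operand ≠ 0)
(r ∧ not q) = min(0.8, 0) = 0
(s → (r ∧ not q)): 0.6 > 0, so result = 0
not q: Gödel ¬ of 0.9 = 0 (operand ≠ 0)
((s → (r ∧ not q)) ∨ not q) = max(0, 0) = 0
(p → s): 0.4 ≤ 0.6, so result = 1
(((s → (r ∧ not q)) ∨ not q) ∨ (p → s)) = max(0, 1) = 1
(r ∨ q) = max(0.8, 0.9) = 0.9
(r → (r ∨ q)): 0.8 ≤ 0.9, so result = 1
(s → r): 0.6 ≤ 0.8, so result = 1
((r → (r ∨ q)) ∨ (s → r)) = max(1, 1) = 1
not ((r → (r ∨ q)) ∨ (s → r)): Gödel ¬ of 1 = 0 (operand ≠ 0)
not not ((r → (r ∨ q)) ∨ (s → r)): Gödel ¬ of 0 = 1 (operand is 0)
not not not ((r → (r ∨ q)) ∨ (s → r)): Gödel ¬ of 1 = 0 (operand ≠ 0)
((((s → (r ∧ not q)) ∨ not q) ∨ (p → s)) → not not not ((r → (r ∨ q)) ∨ (s → r))): 1 > 0, so result = 0
((s → p) ∨ ((((s → (r ∧ not q)) ∨ not q) ∨ (p → s)) → not not not ((r → (r ∨ q)) ∨ (s → r)))) = max(0.4, 0) = 0.4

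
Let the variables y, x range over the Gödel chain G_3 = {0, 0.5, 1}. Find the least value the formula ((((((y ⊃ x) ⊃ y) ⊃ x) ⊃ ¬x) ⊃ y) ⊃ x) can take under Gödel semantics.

The minimum is attained at y = 0.5, x = 0:
  (y ⊃ x): 0.5 > 0, so result = 0
  ((y ⊃ x) ⊃ y): 0 ≤ 0.5, so result = 1
  (((y ⊃ x) ⊃ y) ⊃ x): 1 > 0, so result = 0
  ¬x: Gödel ¬ of 0 = 1 (operand is 0)
  ((((y ⊃ x) ⊃ y) ⊃ x) ⊃ ¬x): 0 ≤ 1, so result = 1
  (((((y ⊃ x) ⊃ y) ⊃ x) ⊃ ¬x) ⊃ y): 1 > 0.5, so result = 0.5
  ((((((y ⊃ x) ⊃ y) ⊃ x) ⊃ ¬x) ⊃ y) ⊃ x): 0.5 > 0, so result = 0
Checking all 9 assignments confirms none give a value below 0.00.

0.00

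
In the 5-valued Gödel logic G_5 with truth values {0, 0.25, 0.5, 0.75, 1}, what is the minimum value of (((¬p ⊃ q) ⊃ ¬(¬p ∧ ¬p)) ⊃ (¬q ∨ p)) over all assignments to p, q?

The minimum is attained at p = 0.25, q = 0.25:
  ¬p: Gödel ¬ of 0.25 = 0 (operand ≠ 0)
  (¬p ⊃ q): 0 ≤ 0.25, so result = 1
  ¬p: Gödel ¬ of 0.25 = 0 (operand ≠ 0)
  ¬p: Gödel ¬ of 0.25 = 0 (operand ≠ 0)
  (¬p ∧ ¬p) = min(0, 0) = 0
  ¬(¬p ∧ ¬p): Gödel ¬ of 0 = 1 (operand is 0)
  ((¬p ⊃ q) ⊃ ¬(¬p ∧ ¬p)): 1 ≤ 1, so result = 1
  ¬q: Gödel ¬ of 0.25 = 0 (operand ≠ 0)
  (¬q ∨ p) = max(0, 0.25) = 0.25
  (((¬p ⊃ q) ⊃ ¬(¬p ∧ ¬p)) ⊃ (¬q ∨ p)): 1 > 0.25, so result = 0.25
Checking all 25 assignments confirms none give a value below 0.25.

0.25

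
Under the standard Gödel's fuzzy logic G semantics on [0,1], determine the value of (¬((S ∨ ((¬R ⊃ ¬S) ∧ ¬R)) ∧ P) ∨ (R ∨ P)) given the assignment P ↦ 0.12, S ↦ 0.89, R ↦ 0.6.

¬R: Gödel ¬ of 0.6 = 0 (operand ≠ 0)
¬S: Gödel ¬ of 0.89 = 0 (operand ≠ 0)
(¬R ⊃ ¬S): 0 ≤ 0, so result = 1
¬R: Gödel ¬ of 0.6 = 0 (operand ≠ 0)
((¬R ⊃ ¬S) ∧ ¬R) = min(1, 0) = 0
(S ∨ ((¬R ⊃ ¬S) ∧ ¬R)) = max(0.89, 0) = 0.89
((S ∨ ((¬R ⊃ ¬S) ∧ ¬R)) ∧ P) = min(0.89, 0.12) = 0.12
¬((S ∨ ((¬R ⊃ ¬S) ∧ ¬R)) ∧ P): Gödel ¬ of 0.12 = 0 (operand ≠ 0)
(R ∨ P) = max(0.6, 0.12) = 0.6
(¬((S ∨ ((¬R ⊃ ¬S) ∧ ¬R)) ∧ P) ∨ (R ∨ P)) = max(0, 0.6) = 0.6

0.60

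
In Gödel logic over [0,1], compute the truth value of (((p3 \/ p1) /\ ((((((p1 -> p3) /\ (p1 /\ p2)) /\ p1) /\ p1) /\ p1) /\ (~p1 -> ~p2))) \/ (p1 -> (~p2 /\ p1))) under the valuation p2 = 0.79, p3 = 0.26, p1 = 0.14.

(p3 \/ p1) = max(0.26, 0.14) = 0.26
(p1 -> p3): 0.14 ≤ 0.26, so result = 1
(p1 /\ p2) = min(0.14, 0.79) = 0.14
((p1 -> p3) /\ (p1 /\ p2)) = min(1, 0.14) = 0.14
(((p1 -> p3) /\ (p1 /\ p2)) /\ p1) = min(0.14, 0.14) = 0.14
((((p1 -> p3) /\ (p1 /\ p2)) /\ p1) /\ p1) = min(0.14, 0.14) = 0.14
(((((p1 -> p3) /\ (p1 /\ p2)) /\ p1) /\ p1) /\ p1) = min(0.14, 0.14) = 0.14
~p1: Gödel ¬ of 0.14 = 0 (operand ≠ 0)
~p2: Gödel ¬ of 0.79 = 0 (operand ≠ 0)
(~p1 -> ~p2): 0 ≤ 0, so result = 1
((((((p1 -> p3) /\ (p1 /\ p2)) /\ p1) /\ p1) /\ p1) /\ (~p1 -> ~p2)) = min(0.14, 1) = 0.14
((p3 \/ p1) /\ ((((((p1 -> p3) /\ (p1 /\ p2)) /\ p1) /\ p1) /\ p1) /\ (~p1 -> ~p2))) = min(0.26, 0.14) = 0.14
~p2: Gödel ¬ of 0.79 = 0 (operand ≠ 0)
(~p2 /\ p1) = min(0, 0.14) = 0
(p1 -> (~p2 /\ p1)): 0.14 > 0, so result = 0
(((p3 \/ p1) /\ ((((((p1 -> p3) /\ (p1 /\ p2)) /\ p1) /\ p1) /\ p1) /\ (~p1 -> ~p2))) \/ (p1 -> (~p2 /\ p1))) = max(0.14, 0) = 0.14

0.14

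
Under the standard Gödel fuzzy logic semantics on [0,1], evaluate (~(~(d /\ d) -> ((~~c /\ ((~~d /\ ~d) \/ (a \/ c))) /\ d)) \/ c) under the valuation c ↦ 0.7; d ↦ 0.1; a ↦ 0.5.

(d /\ d) = min(0.1, 0.1) = 0.1
~(d /\ d): Gödel ¬ of 0.1 = 0 (operand ≠ 0)
~c: Gödel ¬ of 0.7 = 0 (operand ≠ 0)
~~c: Gödel ¬ of 0 = 1 (operand is 0)
~d: Gödel ¬ of 0.1 = 0 (operand ≠ 0)
~~d: Gödel ¬ of 0 = 1 (operand is 0)
~d: Gödel ¬ of 0.1 = 0 (operand ≠ 0)
(~~d /\ ~d) = min(1, 0) = 0
(a \/ c) = max(0.5, 0.7) = 0.7
((~~d /\ ~d) \/ (a \/ c)) = max(0, 0.7) = 0.7
(~~c /\ ((~~d /\ ~d) \/ (a \/ c))) = min(1, 0.7) = 0.7
((~~c /\ ((~~d /\ ~d) \/ (a \/ c))) /\ d) = min(0.7, 0.1) = 0.1
(~(d /\ d) -> ((~~c /\ ((~~d /\ ~d) \/ (a \/ c))) /\ d)): 0 ≤ 0.1, so result = 1
~(~(d /\ d) -> ((~~c /\ ((~~d /\ ~d) \/ (a \/ c))) /\ d)): Gödel ¬ of 1 = 0 (operand ≠ 0)
(~(~(d /\ d) -> ((~~c /\ ((~~d /\ ~d) \/ (a \/ c))) /\ d)) \/ c) = max(0, 0.7) = 0.7

0.70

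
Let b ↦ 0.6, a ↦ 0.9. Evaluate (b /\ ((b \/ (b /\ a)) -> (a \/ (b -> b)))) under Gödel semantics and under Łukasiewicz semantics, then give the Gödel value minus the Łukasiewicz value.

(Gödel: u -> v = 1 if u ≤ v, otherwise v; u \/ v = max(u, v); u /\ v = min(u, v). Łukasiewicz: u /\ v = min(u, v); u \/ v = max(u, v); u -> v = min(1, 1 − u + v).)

0.00

Gödel evaluation:
  (b /\ a) = min(0.6, 0.9) = 0.6
  (b \/ (b /\ a)) = max(0.6, 0.6) = 0.6
  (b -> b): 0.6 ≤ 0.6, so result = 1
  (a \/ (b -> b)) = max(0.9, 1) = 1
  ((b \/ (b /\ a)) -> (a \/ (b -> b))): 0.6 ≤ 1, so result = 1
  (b /\ ((b \/ (b /\ a)) -> (a \/ (b -> b)))) = min(0.6, 1) = 0.6
  Gödel value = 0.6
Łukasiewicz evaluation:
  (b /\ a) = min(0.6, 0.9) = 0.6
  (b \/ (b /\ a)) = max(0.6, 0.6) = 0.6
  (b -> b): min(1, 1 − 0.6 + 0.6) = 1
  (a \/ (b -> b)) = max(0.9, 1) = 1
  ((b \/ (b /\ a)) -> (a \/ (b -> b))): min(1, 1 − 0.6 + 1) = 1
  (b /\ ((b \/ (b /\ a)) -> (a \/ (b -> b)))) = min(0.6, 1) = 0.6
  Łukasiewicz value = 0.6
Difference: 0.6 − 0.6 = 0.00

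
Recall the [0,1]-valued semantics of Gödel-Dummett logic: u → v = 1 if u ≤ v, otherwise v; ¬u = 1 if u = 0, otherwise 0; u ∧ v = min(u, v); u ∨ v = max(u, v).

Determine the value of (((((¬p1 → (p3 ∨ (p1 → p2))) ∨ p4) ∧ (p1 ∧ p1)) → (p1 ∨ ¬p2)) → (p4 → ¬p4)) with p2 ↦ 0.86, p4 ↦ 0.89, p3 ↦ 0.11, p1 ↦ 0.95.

0.00

¬p1: Gödel ¬ of 0.95 = 0 (operand ≠ 0)
(p1 → p2): 0.95 > 0.86, so result = 0.86
(p3 ∨ (p1 → p2)) = max(0.11, 0.86) = 0.86
(¬p1 → (p3 ∨ (p1 → p2))): 0 ≤ 0.86, so result = 1
((¬p1 → (p3 ∨ (p1 → p2))) ∨ p4) = max(1, 0.89) = 1
(p1 ∧ p1) = min(0.95, 0.95) = 0.95
(((¬p1 → (p3 ∨ (p1 → p2))) ∨ p4) ∧ (p1 ∧ p1)) = min(1, 0.95) = 0.95
¬p2: Gödel ¬ of 0.86 = 0 (operand ≠ 0)
(p1 ∨ ¬p2) = max(0.95, 0) = 0.95
((((¬p1 → (p3 ∨ (p1 → p2))) ∨ p4) ∧ (p1 ∧ p1)) → (p1 ∨ ¬p2)): 0.95 ≤ 0.95, so result = 1
¬p4: Gödel ¬ of 0.89 = 0 (operand ≠ 0)
(p4 → ¬p4): 0.89 > 0, so result = 0
(((((¬p1 → (p3 ∨ (p1 → p2))) ∨ p4) ∧ (p1 ∧ p1)) → (p1 ∨ ¬p2)) → (p4 → ¬p4)): 1 > 0, so result = 0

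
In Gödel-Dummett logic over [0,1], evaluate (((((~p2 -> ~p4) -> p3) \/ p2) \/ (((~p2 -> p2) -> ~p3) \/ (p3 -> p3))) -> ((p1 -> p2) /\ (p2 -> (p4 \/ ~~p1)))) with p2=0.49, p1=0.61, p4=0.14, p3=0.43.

0.49

~p2: Gödel ¬ of 0.49 = 0 (operand ≠ 0)
~p4: Gödel ¬ of 0.14 = 0 (operand ≠ 0)
(~p2 -> ~p4): 0 ≤ 0, so result = 1
((~p2 -> ~p4) -> p3): 1 > 0.43, so result = 0.43
(((~p2 -> ~p4) -> p3) \/ p2) = max(0.43, 0.49) = 0.49
~p2: Gödel ¬ of 0.49 = 0 (operand ≠ 0)
(~p2 -> p2): 0 ≤ 0.49, so result = 1
~p3: Gödel ¬ of 0.43 = 0 (operand ≠ 0)
((~p2 -> p2) -> ~p3): 1 > 0, so result = 0
(p3 -> p3): 0.43 ≤ 0.43, so result = 1
(((~p2 -> p2) -> ~p3) \/ (p3 -> p3)) = max(0, 1) = 1
((((~p2 -> ~p4) -> p3) \/ p2) \/ (((~p2 -> p2) -> ~p3) \/ (p3 -> p3))) = max(0.49, 1) = 1
(p1 -> p2): 0.61 > 0.49, so result = 0.49
~p1: Gödel ¬ of 0.61 = 0 (operand ≠ 0)
~~p1: Gödel ¬ of 0 = 1 (operand is 0)
(p4 \/ ~~p1) = max(0.14, 1) = 1
(p2 -> (p4 \/ ~~p1)): 0.49 ≤ 1, so result = 1
((p1 -> p2) /\ (p2 -> (p4 \/ ~~p1))) = min(0.49, 1) = 0.49
(((((~p2 -> ~p4) -> p3) \/ p2) \/ (((~p2 -> p2) -> ~p3) \/ (p3 -> p3))) -> ((p1 -> p2) /\ (p2 -> (p4 \/ ~~p1)))): 1 > 0.49, so result = 0.49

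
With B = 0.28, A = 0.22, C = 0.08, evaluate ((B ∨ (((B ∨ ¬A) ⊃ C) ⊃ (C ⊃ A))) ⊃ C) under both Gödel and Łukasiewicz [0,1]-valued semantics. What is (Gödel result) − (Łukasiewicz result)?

Gödel evaluation:
  ¬A: Gödel ¬ of 0.22 = 0 (operand ≠ 0)
  (B ∨ ¬A) = max(0.28, 0) = 0.28
  ((B ∨ ¬A) ⊃ C): 0.28 > 0.08, so result = 0.08
  (C ⊃ A): 0.08 ≤ 0.22, so result = 1
  (((B ∨ ¬A) ⊃ C) ⊃ (C ⊃ A)): 0.08 ≤ 1, so result = 1
  (B ∨ (((B ∨ ¬A) ⊃ C) ⊃ (C ⊃ A))) = max(0.28, 1) = 1
  ((B ∨ (((B ∨ ¬A) ⊃ C) ⊃ (C ⊃ A))) ⊃ C): 1 > 0.08, so result = 0.08
  Gödel value = 0.08
Łukasiewicz evaluation:
  ¬A: Łukasiewicz ¬ gives 1 − 0.22 = 0.78
  (B ∨ ¬A) = max(0.28, 0.78) = 0.78
  ((B ∨ ¬A) ⊃ C): min(1, 1 − 0.78 + 0.08) = 0.3
  (C ⊃ A): min(1, 1 − 0.08 + 0.22) = 1
  (((B ∨ ¬A) ⊃ C) ⊃ (C ⊃ A)): min(1, 1 − 0.3 + 1) = 1
  (B ∨ (((B ∨ ¬A) ⊃ C) ⊃ (C ⊃ A))) = max(0.28, 1) = 1
  ((B ∨ (((B ∨ ¬A) ⊃ C) ⊃ (C ⊃ A))) ⊃ C): min(1, 1 − 1 + 0.08) = 0.08
  Łukasiewicz value = 0.08
Difference: 0.08 − 0.08 = 0.00

0.00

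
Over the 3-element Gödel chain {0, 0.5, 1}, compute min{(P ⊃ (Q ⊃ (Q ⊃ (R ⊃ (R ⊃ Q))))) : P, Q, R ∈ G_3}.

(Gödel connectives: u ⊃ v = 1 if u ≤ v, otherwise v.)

1.00

Every assignment gives 1. For instance at P = 0, Q = 0, R = 0:
  (R ⊃ Q): 0 ≤ 0, so result = 1
  (R ⊃ (R ⊃ Q)): 0 ≤ 1, so result = 1
  (Q ⊃ (R ⊃ (R ⊃ Q))): 0 ≤ 1, so result = 1
  (Q ⊃ (Q ⊃ (R ⊃ (R ⊃ Q)))): 0 ≤ 1, so result = 1
  (P ⊃ (Q ⊃ (Q ⊃ (R ⊃ (R ⊃ Q))))): 0 ≤ 1, so result = 1
All 27 assignments give value 1 — the formula is a G_3-tautology.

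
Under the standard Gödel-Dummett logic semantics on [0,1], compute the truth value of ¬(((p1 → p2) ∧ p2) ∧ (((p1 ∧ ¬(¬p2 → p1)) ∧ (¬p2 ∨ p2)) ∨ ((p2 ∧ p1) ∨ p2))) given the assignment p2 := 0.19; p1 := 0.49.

0.00

(p1 → p2): 0.49 > 0.19, so result = 0.19
((p1 → p2) ∧ p2) = min(0.19, 0.19) = 0.19
¬p2: Gödel ¬ of 0.19 = 0 (operand ≠ 0)
(¬p2 → p1): 0 ≤ 0.49, so result = 1
¬(¬p2 → p1): Gödel ¬ of 1 = 0 (operand ≠ 0)
(p1 ∧ ¬(¬p2 → p1)) = min(0.49, 0) = 0
¬p2: Gödel ¬ of 0.19 = 0 (operand ≠ 0)
(¬p2 ∨ p2) = max(0, 0.19) = 0.19
((p1 ∧ ¬(¬p2 → p1)) ∧ (¬p2 ∨ p2)) = min(0, 0.19) = 0
(p2 ∧ p1) = min(0.19, 0.49) = 0.19
((p2 ∧ p1) ∨ p2) = max(0.19, 0.19) = 0.19
(((p1 ∧ ¬(¬p2 → p1)) ∧ (¬p2 ∨ p2)) ∨ ((p2 ∧ p1) ∨ p2)) = max(0, 0.19) = 0.19
(((p1 → p2) ∧ p2) ∧ (((p1 ∧ ¬(¬p2 → p1)) ∧ (¬p2 ∨ p2)) ∨ ((p2 ∧ p1) ∨ p2))) = min(0.19, 0.19) = 0.19
¬(((p1 → p2) ∧ p2) ∧ (((p1 ∧ ¬(¬p2 → p1)) ∧ (¬p2 ∨ p2)) ∨ ((p2 ∧ p1) ∨ p2))): Gödel ¬ of 0.19 = 0 (operand ≠ 0)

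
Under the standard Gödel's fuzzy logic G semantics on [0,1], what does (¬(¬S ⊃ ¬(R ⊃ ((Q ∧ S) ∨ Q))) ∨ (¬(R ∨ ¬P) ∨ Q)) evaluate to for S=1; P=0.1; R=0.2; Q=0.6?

0.60

¬S: Gödel ¬ of 1 = 0 (operand ≠ 0)
(Q ∧ S) = min(0.6, 1) = 0.6
((Q ∧ S) ∨ Q) = max(0.6, 0.6) = 0.6
(R ⊃ ((Q ∧ S) ∨ Q)): 0.2 ≤ 0.6, so result = 1
¬(R ⊃ ((Q ∧ S) ∨ Q)): Gödel ¬ of 1 = 0 (operand ≠ 0)
(¬S ⊃ ¬(R ⊃ ((Q ∧ S) ∨ Q))): 0 ≤ 0, so result = 1
¬(¬S ⊃ ¬(R ⊃ ((Q ∧ S) ∨ Q))): Gödel ¬ of 1 = 0 (operand ≠ 0)
¬P: Gödel ¬ of 0.1 = 0 (operand ≠ 0)
(R ∨ ¬P) = max(0.2, 0) = 0.2
¬(R ∨ ¬P): Gödel ¬ of 0.2 = 0 (operand ≠ 0)
(¬(R ∨ ¬P) ∨ Q) = max(0, 0.6) = 0.6
(¬(¬S ⊃ ¬(R ⊃ ((Q ∧ S) ∨ Q))) ∨ (¬(R ∨ ¬P) ∨ Q)) = max(0, 0.6) = 0.6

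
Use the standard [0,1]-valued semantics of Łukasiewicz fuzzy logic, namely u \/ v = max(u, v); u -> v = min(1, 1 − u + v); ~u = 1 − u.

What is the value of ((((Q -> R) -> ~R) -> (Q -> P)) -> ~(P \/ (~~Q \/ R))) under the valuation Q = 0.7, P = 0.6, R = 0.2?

0.40

(Q -> R): min(1, 1 − 0.7 + 0.2) = 0.5
~R: Łukasiewicz ¬ gives 1 − 0.2 = 0.8
((Q -> R) -> ~R): min(1, 1 − 0.5 + 0.8) = 1
(Q -> P): min(1, 1 − 0.7 + 0.6) = 0.9
(((Q -> R) -> ~R) -> (Q -> P)): min(1, 1 − 1 + 0.9) = 0.9
~Q: Łukasiewicz ¬ gives 1 − 0.7 = 0.3
~~Q: Łukasiewicz ¬ gives 1 − 0.3 = 0.7
(~~Q \/ R) = max(0.7, 0.2) = 0.7
(P \/ (~~Q \/ R)) = max(0.6, 0.7) = 0.7
~(P \/ (~~Q \/ R)): Łukasiewicz ¬ gives 1 − 0.7 = 0.3
((((Q -> R) -> ~R) -> (Q -> P)) -> ~(P \/ (~~Q \/ R))): min(1, 1 − 0.9 + 0.3) = 0.4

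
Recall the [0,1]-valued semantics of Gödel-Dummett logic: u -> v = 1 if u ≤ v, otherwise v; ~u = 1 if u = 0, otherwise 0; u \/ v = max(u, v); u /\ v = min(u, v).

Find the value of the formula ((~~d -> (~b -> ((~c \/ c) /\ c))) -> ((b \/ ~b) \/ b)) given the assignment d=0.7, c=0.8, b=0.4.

0.40

~d: Gödel ¬ of 0.7 = 0 (operand ≠ 0)
~~d: Gödel ¬ of 0 = 1 (operand is 0)
~b: Gödel ¬ of 0.4 = 0 (operand ≠ 0)
~c: Gödel ¬ of 0.8 = 0 (operand ≠ 0)
(~c \/ c) = max(0, 0.8) = 0.8
((~c \/ c) /\ c) = min(0.8, 0.8) = 0.8
(~b -> ((~c \/ c) /\ c)): 0 ≤ 0.8, so result = 1
(~~d -> (~b -> ((~c \/ c) /\ c))): 1 ≤ 1, so result = 1
~b: Gödel ¬ of 0.4 = 0 (operand ≠ 0)
(b \/ ~b) = max(0.4, 0) = 0.4
((b \/ ~b) \/ b) = max(0.4, 0.4) = 0.4
((~~d -> (~b -> ((~c \/ c) /\ c))) -> ((b \/ ~b) \/ b)): 1 > 0.4, so result = 0.4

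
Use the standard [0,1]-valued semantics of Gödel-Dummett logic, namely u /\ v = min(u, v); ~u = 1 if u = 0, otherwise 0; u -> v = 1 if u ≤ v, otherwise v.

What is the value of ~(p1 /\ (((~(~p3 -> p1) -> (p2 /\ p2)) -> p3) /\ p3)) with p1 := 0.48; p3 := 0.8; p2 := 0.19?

~p3: Gödel ¬ of 0.8 = 0 (operand ≠ 0)
(~p3 -> p1): 0 ≤ 0.48, so result = 1
~(~p3 -> p1): Gödel ¬ of 1 = 0 (operand ≠ 0)
(p2 /\ p2) = min(0.19, 0.19) = 0.19
(~(~p3 -> p1) -> (p2 /\ p2)): 0 ≤ 0.19, so result = 1
((~(~p3 -> p1) -> (p2 /\ p2)) -> p3): 1 > 0.8, so result = 0.8
(((~(~p3 -> p1) -> (p2 /\ p2)) -> p3) /\ p3) = min(0.8, 0.8) = 0.8
(p1 /\ (((~(~p3 -> p1) -> (p2 /\ p2)) -> p3) /\ p3)) = min(0.48, 0.8) = 0.48
~(p1 /\ (((~(~p3 -> p1) -> (p2 /\ p2)) -> p3) /\ p3)): Gödel ¬ of 0.48 = 0 (operand ≠ 0)

0.00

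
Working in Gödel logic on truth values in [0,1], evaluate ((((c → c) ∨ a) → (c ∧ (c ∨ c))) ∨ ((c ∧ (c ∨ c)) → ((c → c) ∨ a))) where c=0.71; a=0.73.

1.00

(c → c): 0.71 ≤ 0.71, so result = 1
((c → c) ∨ a) = max(1, 0.73) = 1
(c ∨ c) = max(0.71, 0.71) = 0.71
(c ∧ (c ∨ c)) = min(0.71, 0.71) = 0.71
(((c → c) ∨ a) → (c ∧ (c ∨ c))): 1 > 0.71, so result = 0.71
(c ∨ c) = max(0.71, 0.71) = 0.71
(c ∧ (c ∨ c)) = min(0.71, 0.71) = 0.71
(c → c): 0.71 ≤ 0.71, so result = 1
((c → c) ∨ a) = max(1, 0.73) = 1
((c ∧ (c ∨ c)) → ((c → c) ∨ a)): 0.71 ≤ 1, so result = 1
((((c → c) ∨ a) → (c ∧ (c ∨ c))) ∨ ((c ∧ (c ∨ c)) → ((c → c) ∨ a))) = max(0.71, 1) = 1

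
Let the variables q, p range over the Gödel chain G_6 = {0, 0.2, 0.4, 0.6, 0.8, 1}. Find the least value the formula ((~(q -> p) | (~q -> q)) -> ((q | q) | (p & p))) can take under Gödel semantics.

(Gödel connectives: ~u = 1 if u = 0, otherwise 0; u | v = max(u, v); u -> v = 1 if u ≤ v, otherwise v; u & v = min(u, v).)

0.20

The minimum is attained at q = 0.2, p = 0:
  (q -> p): 0.2 > 0, so result = 0
  ~(q -> p): Gödel ¬ of 0 = 1 (operand is 0)
  ~q: Gödel ¬ of 0.2 = 0 (operand ≠ 0)
  (~q -> q): 0 ≤ 0.2, so result = 1
  (~(q -> p) | (~q -> q)) = max(1, 1) = 1
  (q | q) = max(0.2, 0.2) = 0.2
  (p & p) = min(0, 0) = 0
  ((q | q) | (p & p)) = max(0.2, 0) = 0.2
  ((~(q -> p) | (~q -> q)) -> ((q | q) | (p & p))): 1 > 0.2, so result = 0.2
Checking all 36 assignments confirms none give a value below 0.20.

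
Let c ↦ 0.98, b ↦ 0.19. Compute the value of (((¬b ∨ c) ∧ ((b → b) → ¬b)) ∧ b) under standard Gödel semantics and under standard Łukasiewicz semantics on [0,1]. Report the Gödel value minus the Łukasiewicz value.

-0.19

Gödel evaluation:
  ¬b: Gödel ¬ of 0.19 = 0 (operand ≠ 0)
  (¬b ∨ c) = max(0, 0.98) = 0.98
  (b → b): 0.19 ≤ 0.19, so result = 1
  ¬b: Gödel ¬ of 0.19 = 0 (operand ≠ 0)
  ((b → b) → ¬b): 1 > 0, so result = 0
  ((¬b ∨ c) ∧ ((b → b) → ¬b)) = min(0.98, 0) = 0
  (((¬b ∨ c) ∧ ((b → b) → ¬b)) ∧ b) = min(0, 0.19) = 0
  Gödel value = 0
Łukasiewicz evaluation:
  ¬b: Łukasiewicz ¬ gives 1 − 0.19 = 0.81
  (¬b ∨ c) = max(0.81, 0.98) = 0.98
  (b → b): min(1, 1 − 0.19 + 0.19) = 1
  ¬b: Łukasiewicz ¬ gives 1 − 0.19 = 0.81
  ((b → b) → ¬b): min(1, 1 − 1 + 0.81) = 0.81
  ((¬b ∨ c) ∧ ((b → b) → ¬b)) = min(0.98, 0.81) = 0.81
  (((¬b ∨ c) ∧ ((b → b) → ¬b)) ∧ b) = min(0.81, 0.19) = 0.19
  Łukasiewicz value = 0.19
Difference: 0 − 0.19 = -0.19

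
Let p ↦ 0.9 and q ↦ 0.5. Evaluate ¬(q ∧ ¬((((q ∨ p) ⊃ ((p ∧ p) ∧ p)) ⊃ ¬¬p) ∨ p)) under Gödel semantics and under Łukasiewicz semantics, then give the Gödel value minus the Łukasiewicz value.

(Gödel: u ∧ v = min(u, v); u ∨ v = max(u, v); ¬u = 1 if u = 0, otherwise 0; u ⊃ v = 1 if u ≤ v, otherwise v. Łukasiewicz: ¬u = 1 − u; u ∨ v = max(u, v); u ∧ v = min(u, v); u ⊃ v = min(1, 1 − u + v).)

0.10

Gödel evaluation:
  (q ∨ p) = max(0.5, 0.9) = 0.9
  (p ∧ p) = min(0.9, 0.9) = 0.9
  ((p ∧ p) ∧ p) = min(0.9, 0.9) = 0.9
  ((q ∨ p) ⊃ ((p ∧ p) ∧ p)): 0.9 ≤ 0.9, so result = 1
  ¬p: Gödel ¬ of 0.9 = 0 (operand ≠ 0)
  ¬¬p: Gödel ¬ of 0 = 1 (operand is 0)
  (((q ∨ p) ⊃ ((p ∧ p) ∧ p)) ⊃ ¬¬p): 1 ≤ 1, so result = 1
  ((((q ∨ p) ⊃ ((p ∧ p) ∧ p)) ⊃ ¬¬p) ∨ p) = max(1, 0.9) = 1
  ¬((((q ∨ p) ⊃ ((p ∧ p) ∧ p)) ⊃ ¬¬p) ∨ p): Gödel ¬ of 1 = 0 (operand ≠ 0)
  (q ∧ ¬((((q ∨ p) ⊃ ((p ∧ p) ∧ p)) ⊃ ¬¬p) ∨ p)) = min(0.5, 0) = 0
  ¬(q ∧ ¬((((q ∨ p) ⊃ ((p ∧ p) ∧ p)) ⊃ ¬¬p) ∨ p)): Gödel ¬ of 0 = 1 (operand is 0)
  Gödel value = 1
Łukasiewicz evaluation:
  (q ∨ p) = max(0.5, 0.9) = 0.9
  (p ∧ p) = min(0.9, 0.9) = 0.9
  ((p ∧ p) ∧ p) = min(0.9, 0.9) = 0.9
  ((q ∨ p) ⊃ ((p ∧ p) ∧ p)): min(1, 1 − 0.9 + 0.9) = 1
  ¬p: Łukasiewicz ¬ gives 1 − 0.9 = 0.1
  ¬¬p: Łukasiewicz ¬ gives 1 − 0.1 = 0.9
  (((q ∨ p) ⊃ ((p ∧ p) ∧ p)) ⊃ ¬¬p): min(1, 1 − 1 + 0.9) = 0.9
  ((((q ∨ p) ⊃ ((p ∧ p) ∧ p)) ⊃ ¬¬p) ∨ p) = max(0.9, 0.9) = 0.9
  ¬((((q ∨ p) ⊃ ((p ∧ p) ∧ p)) ⊃ ¬¬p) ∨ p): Łukasiewicz ¬ gives 1 − 0.9 = 0.1
  (q ∧ ¬((((q ∨ p) ⊃ ((p ∧ p) ∧ p)) ⊃ ¬¬p) ∨ p)) = min(0.5, 0.1) = 0.1
  ¬(q ∧ ¬((((q ∨ p) ⊃ ((p ∧ p) ∧ p)) ⊃ ¬¬p) ∨ p)): Łukasiewicz ¬ gives 1 − 0.1 = 0.9
  Łukasiewicz value = 0.9
Difference: 1 − 0.9 = 0.10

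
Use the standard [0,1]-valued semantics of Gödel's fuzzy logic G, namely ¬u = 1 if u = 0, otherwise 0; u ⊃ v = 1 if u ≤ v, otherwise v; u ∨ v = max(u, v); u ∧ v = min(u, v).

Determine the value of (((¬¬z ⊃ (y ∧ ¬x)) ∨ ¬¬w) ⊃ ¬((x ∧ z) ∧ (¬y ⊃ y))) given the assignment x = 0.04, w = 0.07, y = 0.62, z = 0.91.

0.00

¬z: Gödel ¬ of 0.91 = 0 (operand ≠ 0)
¬¬z: Gödel ¬ of 0 = 1 (operand is 0)
¬x: Gödel ¬ of 0.04 = 0 (operand ≠ 0)
(y ∧ ¬x) = min(0.62, 0) = 0
(¬¬z ⊃ (y ∧ ¬x)): 1 > 0, so result = 0
¬w: Gödel ¬ of 0.07 = 0 (operand ≠ 0)
¬¬w: Gödel ¬ of 0 = 1 (operand is 0)
((¬¬z ⊃ (y ∧ ¬x)) ∨ ¬¬w) = max(0, 1) = 1
(x ∧ z) = min(0.04, 0.91) = 0.04
¬y: Gödel ¬ of 0.62 = 0 (operand ≠ 0)
(¬y ⊃ y): 0 ≤ 0.62, so result = 1
((x ∧ z) ∧ (¬y ⊃ y)) = min(0.04, 1) = 0.04
¬((x ∧ z) ∧ (¬y ⊃ y)): Gödel ¬ of 0.04 = 0 (operand ≠ 0)
(((¬¬z ⊃ (y ∧ ¬x)) ∨ ¬¬w) ⊃ ¬((x ∧ z) ∧ (¬y ⊃ y))): 1 > 0, so result = 0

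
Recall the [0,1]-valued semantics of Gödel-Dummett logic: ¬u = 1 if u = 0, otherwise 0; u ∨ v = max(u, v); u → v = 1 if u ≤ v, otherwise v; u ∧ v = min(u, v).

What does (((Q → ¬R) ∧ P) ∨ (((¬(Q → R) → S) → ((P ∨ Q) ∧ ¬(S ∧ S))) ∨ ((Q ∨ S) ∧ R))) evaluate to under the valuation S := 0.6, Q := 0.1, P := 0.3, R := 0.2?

¬R: Gödel ¬ of 0.2 = 0 (operand ≠ 0)
(Q → ¬R): 0.1 > 0, so result = 0
((Q → ¬R) ∧ P) = min(0, 0.3) = 0
(Q → R): 0.1 ≤ 0.2, so result = 1
¬(Q → R): Gödel ¬ of 1 = 0 (operand ≠ 0)
(¬(Q → R) → S): 0 ≤ 0.6, so result = 1
(P ∨ Q) = max(0.3, 0.1) = 0.3
(S ∧ S) = min(0.6, 0.6) = 0.6
¬(S ∧ S): Gödel ¬ of 0.6 = 0 (operand ≠ 0)
((P ∨ Q) ∧ ¬(S ∧ S)) = min(0.3, 0) = 0
((¬(Q → R) → S) → ((P ∨ Q) ∧ ¬(S ∧ S))): 1 > 0, so result = 0
(Q ∨ S) = max(0.1, 0.6) = 0.6
((Q ∨ S) ∧ R) = min(0.6, 0.2) = 0.2
(((¬(Q → R) → S) → ((P ∨ Q) ∧ ¬(S ∧ S))) ∨ ((Q ∨ S) ∧ R)) = max(0, 0.2) = 0.2
(((Q → ¬R) ∧ P) ∨ (((¬(Q → R) → S) → ((P ∨ Q) ∧ ¬(S ∧ S))) ∨ ((Q ∨ S) ∧ R))) = max(0, 0.2) = 0.2

0.20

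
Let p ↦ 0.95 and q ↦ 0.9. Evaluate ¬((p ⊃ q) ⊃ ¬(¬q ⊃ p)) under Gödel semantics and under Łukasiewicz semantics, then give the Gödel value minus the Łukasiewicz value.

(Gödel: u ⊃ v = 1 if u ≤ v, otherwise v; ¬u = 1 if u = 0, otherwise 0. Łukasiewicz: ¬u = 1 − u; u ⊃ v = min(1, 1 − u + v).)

0.05

Gödel evaluation:
  (p ⊃ q): 0.95 > 0.9, so result = 0.9
  ¬q: Gödel ¬ of 0.9 = 0 (operand ≠ 0)
  (¬q ⊃ p): 0 ≤ 0.95, so result = 1
  ¬(¬q ⊃ p): Gödel ¬ of 1 = 0 (operand ≠ 0)
  ((p ⊃ q) ⊃ ¬(¬q ⊃ p)): 0.9 > 0, so result = 0
  ¬((p ⊃ q) ⊃ ¬(¬q ⊃ p)): Gödel ¬ of 0 = 1 (operand is 0)
  Gödel value = 1
Łukasiewicz evaluation:
  (p ⊃ q): min(1, 1 − 0.95 + 0.9) = 0.95
  ¬q: Łukasiewicz ¬ gives 1 − 0.9 = 0.1
  (¬q ⊃ p): min(1, 1 − 0.1 + 0.95) = 1
  ¬(¬q ⊃ p): Łukasiewicz ¬ gives 1 − 1 = 0
  ((p ⊃ q) ⊃ ¬(¬q ⊃ p)): min(1, 1 − 0.95 + 0) = 0.05
  ¬((p ⊃ q) ⊃ ¬(¬q ⊃ p)): Łukasiewicz ¬ gives 1 − 0.05 = 0.95
  Łukasiewicz value = 0.95
Difference: 1 − 0.95 = 0.05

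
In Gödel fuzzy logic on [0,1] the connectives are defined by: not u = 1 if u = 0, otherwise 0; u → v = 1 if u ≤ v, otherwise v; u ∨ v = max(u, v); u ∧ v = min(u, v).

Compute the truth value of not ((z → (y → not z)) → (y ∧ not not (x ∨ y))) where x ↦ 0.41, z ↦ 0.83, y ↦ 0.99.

not z: Gödel ¬ of 0.83 = 0 (operand ≠ 0)
(y → not z): 0.99 > 0, so result = 0
(z → (y → not z)): 0.83 > 0, so result = 0
(x ∨ y) = max(0.41, 0.99) = 0.99
not (x ∨ y): Gödel ¬ of 0.99 = 0 (operand ≠ 0)
not not (x ∨ y): Gödel ¬ of 0 = 1 (operand is 0)
(y ∧ not not (x ∨ y)) = min(0.99, 1) = 0.99
((z → (y → not z)) → (y ∧ not not (x ∨ y))): 0 ≤ 0.99, so result = 1
not ((z → (y → not z)) → (y ∧ not not (x ∨ y))): Gödel ¬ of 1 = 0 (operand ≠ 0)

0.00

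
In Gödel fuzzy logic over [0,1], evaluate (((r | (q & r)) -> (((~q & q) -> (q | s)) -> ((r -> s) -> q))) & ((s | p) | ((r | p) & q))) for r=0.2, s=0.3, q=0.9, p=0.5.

0.50

(q & r) = min(0.9, 0.2) = 0.2
(r | (q & r)) = max(0.2, 0.2) = 0.2
~q: Gödel ¬ of 0.9 = 0 (operand ≠ 0)
(~q & q) = min(0, 0.9) = 0
(q | s) = max(0.9, 0.3) = 0.9
((~q & q) -> (q | s)): 0 ≤ 0.9, so result = 1
(r -> s): 0.2 ≤ 0.3, so result = 1
((r -> s) -> q): 1 > 0.9, so result = 0.9
(((~q & q) -> (q | s)) -> ((r -> s) -> q)): 1 > 0.9, so result = 0.9
((r | (q & r)) -> (((~q & q) -> (q | s)) -> ((r -> s) -> q))): 0.2 ≤ 0.9, so result = 1
(s | p) = max(0.3, 0.5) = 0.5
(r | p) = max(0.2, 0.5) = 0.5
((r | p) & q) = min(0.5, 0.9) = 0.5
((s | p) | ((r | p) & q)) = max(0.5, 0.5) = 0.5
(((r | (q & r)) -> (((~q & q) -> (q | s)) -> ((r -> s) -> q))) & ((s | p) | ((r | p) & q))) = min(1, 0.5) = 0.5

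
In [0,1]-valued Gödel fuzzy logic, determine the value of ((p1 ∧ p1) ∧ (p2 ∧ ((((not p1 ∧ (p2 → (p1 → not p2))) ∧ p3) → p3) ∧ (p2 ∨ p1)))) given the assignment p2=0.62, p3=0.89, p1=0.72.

0.62

(p1 ∧ p1) = min(0.72, 0.72) = 0.72
not p1: Gödel ¬ of 0.72 = 0 (operand ≠ 0)
not p2: Gödel ¬ of 0.62 = 0 (operand ≠ 0)
(p1 → not p2): 0.72 > 0, so result = 0
(p2 → (p1 → not p2)): 0.62 > 0, so result = 0
(not p1 ∧ (p2 → (p1 → not p2))) = min(0, 0) = 0
((not p1 ∧ (p2 → (p1 → not p2))) ∧ p3) = min(0, 0.89) = 0
(((not p1 ∧ (p2 → (p1 → not p2))) ∧ p3) → p3): 0 ≤ 0.89, so result = 1
(p2 ∨ p1) = max(0.62, 0.72) = 0.72
((((not p1 ∧ (p2 → (p1 → not p2))) ∧ p3) → p3) ∧ (p2 ∨ p1)) = min(1, 0.72) = 0.72
(p2 ∧ ((((not p1 ∧ (p2 → (p1 → not p2))) ∧ p3) → p3) ∧ (p2 ∨ p1))) = min(0.62, 0.72) = 0.62
((p1 ∧ p1) ∧ (p2 ∧ ((((not p1 ∧ (p2 → (p1 → not p2))) ∧ p3) → p3) ∧ (p2 ∨ p1)))) = min(0.72, 0.62) = 0.62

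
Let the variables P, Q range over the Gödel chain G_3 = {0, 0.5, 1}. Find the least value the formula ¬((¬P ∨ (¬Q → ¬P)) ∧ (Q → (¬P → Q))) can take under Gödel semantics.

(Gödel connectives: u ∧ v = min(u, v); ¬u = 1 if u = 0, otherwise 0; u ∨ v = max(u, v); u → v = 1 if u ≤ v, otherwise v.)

The minimum is attained at P = 0, Q = 0:
  ¬P: Gödel ¬ of 0 = 1 (operand is 0)
  ¬Q: Gödel ¬ of 0 = 1 (operand is 0)
  ¬P: Gödel ¬ of 0 = 1 (operand is 0)
  (¬Q → ¬P): 1 ≤ 1, so result = 1
  (¬P ∨ (¬Q → ¬P)) = max(1, 1) = 1
  ¬P: Gödel ¬ of 0 = 1 (operand is 0)
  (¬P → Q): 1 > 0, so result = 0
  (Q → (¬P → Q)): 0 ≤ 0, so result = 1
  ((¬P ∨ (¬Q → ¬P)) ∧ (Q → (¬P → Q))) = min(1, 1) = 1
  ¬((¬P ∨ (¬Q → ¬P)) ∧ (Q → (¬P → Q))): Gödel ¬ of 1 = 0 (operand ≠ 0)
Checking all 9 assignments confirms none give a value below 0.00.

0.00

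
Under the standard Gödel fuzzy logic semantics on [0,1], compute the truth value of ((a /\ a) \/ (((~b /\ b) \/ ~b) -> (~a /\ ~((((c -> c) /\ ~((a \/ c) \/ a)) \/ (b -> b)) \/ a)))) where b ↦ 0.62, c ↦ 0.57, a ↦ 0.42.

1.00

(a /\ a) = min(0.42, 0.42) = 0.42
~b: Gödel ¬ of 0.62 = 0 (operand ≠ 0)
(~b /\ b) = min(0, 0.62) = 0
~b: Gödel ¬ of 0.62 = 0 (operand ≠ 0)
((~b /\ b) \/ ~b) = max(0, 0) = 0
~a: Gödel ¬ of 0.42 = 0 (operand ≠ 0)
(c -> c): 0.57 ≤ 0.57, so result = 1
(a \/ c) = max(0.42, 0.57) = 0.57
((a \/ c) \/ a) = max(0.57, 0.42) = 0.57
~((a \/ c) \/ a): Gödel ¬ of 0.57 = 0 (operand ≠ 0)
((c -> c) /\ ~((a \/ c) \/ a)) = min(1, 0) = 0
(b -> b): 0.62 ≤ 0.62, so result = 1
(((c -> c) /\ ~((a \/ c) \/ a)) \/ (b -> b)) = max(0, 1) = 1
((((c -> c) /\ ~((a \/ c) \/ a)) \/ (b -> b)) \/ a) = max(1, 0.42) = 1
~((((c -> c) /\ ~((a \/ c) \/ a)) \/ (b -> b)) \/ a): Gödel ¬ of 1 = 0 (operand ≠ 0)
(~a /\ ~((((c -> c) /\ ~((a \/ c) \/ a)) \/ (b -> b)) \/ a)) = min(0, 0) = 0
(((~b /\ b) \/ ~b) -> (~a /\ ~((((c -> c) /\ ~((a \/ c) \/ a)) \/ (b -> b)) \/ a))): 0 ≤ 0, so result = 1
((a /\ a) \/ (((~b /\ b) \/ ~b) -> (~a /\ ~((((c -> c) /\ ~((a \/ c) \/ a)) \/ (b -> b)) \/ a)))) = max(0.42, 1) = 1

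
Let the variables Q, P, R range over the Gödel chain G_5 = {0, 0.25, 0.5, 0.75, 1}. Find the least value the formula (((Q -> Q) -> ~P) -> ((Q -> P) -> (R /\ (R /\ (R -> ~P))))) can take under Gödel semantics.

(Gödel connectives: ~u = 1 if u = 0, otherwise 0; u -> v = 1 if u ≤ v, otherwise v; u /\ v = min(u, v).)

The minimum is attained at Q = 0, P = 0, R = 0:
  (Q -> Q): 0 ≤ 0, so result = 1
  ~P: Gödel ¬ of 0 = 1 (operand is 0)
  ((Q -> Q) -> ~P): 1 ≤ 1, so result = 1
  (Q -> P): 0 ≤ 0, so result = 1
  ~P: Gödel ¬ of 0 = 1 (operand is 0)
  (R -> ~P): 0 ≤ 1, so result = 1
  (R /\ (R -> ~P)) = min(0, 1) = 0
  (R /\ (R /\ (R -> ~P))) = min(0, 0) = 0
  ((Q -> P) -> (R /\ (R /\ (R -> ~P)))): 1 > 0, so result = 0
  (((Q -> Q) -> ~P) -> ((Q -> P) -> (R /\ (R /\ (R -> ~P))))): 1 > 0, so result = 0
Checking all 125 assignments confirms none give a value below 0.00.

0.00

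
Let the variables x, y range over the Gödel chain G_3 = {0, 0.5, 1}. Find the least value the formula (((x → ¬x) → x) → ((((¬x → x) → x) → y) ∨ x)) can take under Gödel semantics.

The minimum is attained at x = 0.5, y = 0:
  ¬x: Gödel ¬ of 0.5 = 0 (operand ≠ 0)
  (x → ¬x): 0.5 > 0, so result = 0
  ((x → ¬x) → x): 0 ≤ 0.5, so result = 1
  ¬x: Gödel ¬ of 0.5 = 0 (operand ≠ 0)
  (¬x → x): 0 ≤ 0.5, so result = 1
  ((¬x → x) → x): 1 > 0.5, so result = 0.5
  (((¬x → x) → x) → y): 0.5 > 0, so result = 0
  ((((¬x → x) → x) → y) ∨ x) = max(0, 0.5) = 0.5
  (((x → ¬x) → x) → ((((¬x → x) → x) → y) ∨ x)): 1 > 0.5, so result = 0.5
Checking all 9 assignments confirms none give a value below 0.50.

0.50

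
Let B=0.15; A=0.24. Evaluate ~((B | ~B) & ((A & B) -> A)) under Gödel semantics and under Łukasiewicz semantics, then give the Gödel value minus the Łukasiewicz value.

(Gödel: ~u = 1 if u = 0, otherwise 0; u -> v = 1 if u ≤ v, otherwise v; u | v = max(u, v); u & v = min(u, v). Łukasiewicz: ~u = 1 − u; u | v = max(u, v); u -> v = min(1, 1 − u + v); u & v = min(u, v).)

-0.15

Gödel evaluation:
  ~B: Gödel ¬ of 0.15 = 0 (operand ≠ 0)
  (B | ~B) = max(0.15, 0) = 0.15
  (A & B) = min(0.24, 0.15) = 0.15
  ((A & B) -> A): 0.15 ≤ 0.24, so result = 1
  ((B | ~B) & ((A & B) -> A)) = min(0.15, 1) = 0.15
  ~((B | ~B) & ((A & B) -> A)): Gödel ¬ of 0.15 = 0 (operand ≠ 0)
  Gödel value = 0
Łukasiewicz evaluation:
  ~B: Łukasiewicz ¬ gives 1 − 0.15 = 0.85
  (B | ~B) = max(0.15, 0.85) = 0.85
  (A & B) = min(0.24, 0.15) = 0.15
  ((A & B) -> A): min(1, 1 − 0.15 + 0.24) = 1
  ((B | ~B) & ((A & B) -> A)) = min(0.85, 1) = 0.85
  ~((B | ~B) & ((A & B) -> A)): Łukasiewicz ¬ gives 1 − 0.85 = 0.15
  Łukasiewicz value = 0.15
Difference: 0 − 0.15 = -0.15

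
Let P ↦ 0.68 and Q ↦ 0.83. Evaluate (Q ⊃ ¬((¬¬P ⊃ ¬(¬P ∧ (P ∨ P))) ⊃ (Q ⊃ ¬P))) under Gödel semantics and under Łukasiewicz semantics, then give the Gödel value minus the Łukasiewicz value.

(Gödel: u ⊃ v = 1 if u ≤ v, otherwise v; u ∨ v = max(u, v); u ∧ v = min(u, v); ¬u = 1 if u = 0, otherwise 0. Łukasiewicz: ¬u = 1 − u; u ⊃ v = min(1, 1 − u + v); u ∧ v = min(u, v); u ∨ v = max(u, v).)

0.32

Gödel evaluation:
  ¬P: Gödel ¬ of 0.68 = 0 (operand ≠ 0)
  ¬¬P: Gödel ¬ of 0 = 1 (operand is 0)
  ¬P: Gödel ¬ of 0.68 = 0 (operand ≠ 0)
  (P ∨ P) = max(0.68, 0.68) = 0.68
  (¬P ∧ (P ∨ P)) = min(0, 0.68) = 0
  ¬(¬P ∧ (P ∨ P)): Gödel ¬ of 0 = 1 (operand is 0)
  (¬¬P ⊃ ¬(¬P ∧ (P ∨ P))): 1 ≤ 1, so result = 1
  ¬P: Gödel ¬ of 0.68 = 0 (operand ≠ 0)
  (Q ⊃ ¬P): 0.83 > 0, so result = 0
  ((¬¬P ⊃ ¬(¬P ∧ (P ∨ P))) ⊃ (Q ⊃ ¬P)): 1 > 0, so result = 0
  ¬((¬¬P ⊃ ¬(¬P ∧ (P ∨ P))) ⊃ (Q ⊃ ¬P)): Gödel ¬ of 0 = 1 (operand is 0)
  (Q ⊃ ¬((¬¬P ⊃ ¬(¬P ∧ (P ∨ P))) ⊃ (Q ⊃ ¬P))): 0.83 ≤ 1, so result = 1
  Gödel value = 1
Łukasiewicz evaluation:
  ¬P: Łukasiewicz ¬ gives 1 − 0.68 = 0.32
  ¬¬P: Łukasiewicz ¬ gives 1 − 0.32 = 0.68
  ¬P: Łukasiewicz ¬ gives 1 − 0.68 = 0.32
  (P ∨ P) = max(0.68, 0.68) = 0.68
  (¬P ∧ (P ∨ P)) = min(0.32, 0.68) = 0.32
  ¬(¬P ∧ (P ∨ P)): Łukasiewicz ¬ gives 1 − 0.32 = 0.68
  (¬¬P ⊃ ¬(¬P ∧ (P ∨ P))): min(1, 1 − 0.68 + 0.68) = 1
  ¬P: Łukasiewicz ¬ gives 1 − 0.68 = 0.32
  (Q ⊃ ¬P): min(1, 1 − 0.83 + 0.32) = 0.49
  ((¬¬P ⊃ ¬(¬P ∧ (P ∨ P))) ⊃ (Q ⊃ ¬P)): min(1, 1 − 1 + 0.49) = 0.49
  ¬((¬¬P ⊃ ¬(¬P ∧ (P ∨ P))) ⊃ (Q ⊃ ¬P)): Łukasiewicz ¬ gives 1 − 0.49 = 0.51
  (Q ⊃ ¬((¬¬P ⊃ ¬(¬P ∧ (P ∨ P))) ⊃ (Q ⊃ ¬P))): min(1, 1 − 0.83 + 0.51) = 0.68
  Łukasiewicz value = 0.68
Difference: 1 − 0.68 = 0.32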